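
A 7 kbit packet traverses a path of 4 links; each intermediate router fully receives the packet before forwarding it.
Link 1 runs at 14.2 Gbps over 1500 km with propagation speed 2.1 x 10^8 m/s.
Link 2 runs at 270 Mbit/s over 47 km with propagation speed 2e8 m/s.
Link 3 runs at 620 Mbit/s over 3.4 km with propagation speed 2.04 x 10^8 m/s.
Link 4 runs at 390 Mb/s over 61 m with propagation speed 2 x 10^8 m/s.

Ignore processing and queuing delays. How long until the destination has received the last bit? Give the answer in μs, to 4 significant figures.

7450 μs

L = 7000 bits.
Transmission delays (L/R per hop): 0.492958, 25.9259, 11.2903, 17.9487 μs; sum = 55.6579 μs.
Propagation delays (d/s per hop): 7142.86, 235, 16.6667, 0.305 μs; sum = 7394.83 μs.
End-to-end = 7450 μs.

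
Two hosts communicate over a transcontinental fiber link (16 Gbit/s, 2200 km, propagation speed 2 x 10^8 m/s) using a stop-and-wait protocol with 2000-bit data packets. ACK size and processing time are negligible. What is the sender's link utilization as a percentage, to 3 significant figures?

0.000568 %

t_tx = L/R = 2000/16000000000 = 1.25e-07 s.
t_prop = 2200000/200000000 = 0.011 s; RTT = 0.022 s.
Cycle = t_tx + RTT = 0.0220001 s.
Utilization = t_tx / cycle = 1.25e-07/0.0220001 = 0.000568 %.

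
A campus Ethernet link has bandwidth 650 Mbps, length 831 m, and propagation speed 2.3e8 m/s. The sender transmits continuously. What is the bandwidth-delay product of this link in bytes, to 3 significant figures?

Propagation delay = 831 / 2.3e+08 = 3.61304e-06 s.
BDP = R × t_prop = 650000000 × 3.61304e-06 = 2348.48 bits.
In bytes: 2348.48/8 = 294 bytes.

294 bytes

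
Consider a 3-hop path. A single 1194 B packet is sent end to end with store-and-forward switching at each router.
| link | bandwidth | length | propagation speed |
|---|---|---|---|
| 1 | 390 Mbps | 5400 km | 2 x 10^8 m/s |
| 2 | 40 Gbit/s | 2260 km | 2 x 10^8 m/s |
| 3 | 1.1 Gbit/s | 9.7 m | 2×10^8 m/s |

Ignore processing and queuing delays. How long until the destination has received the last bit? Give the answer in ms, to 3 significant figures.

38.3 ms

L = 1194 × 8 = 9552 bits.
Transmission delays (L/R per hop): 0.0244923, 0.0002388, 0.00868364 ms; sum = 0.0334147 ms.
Propagation delays (d/s per hop): 27, 11.3, 4.85e-05 ms; sum = 38.3 ms.
End-to-end = 38.3 ms.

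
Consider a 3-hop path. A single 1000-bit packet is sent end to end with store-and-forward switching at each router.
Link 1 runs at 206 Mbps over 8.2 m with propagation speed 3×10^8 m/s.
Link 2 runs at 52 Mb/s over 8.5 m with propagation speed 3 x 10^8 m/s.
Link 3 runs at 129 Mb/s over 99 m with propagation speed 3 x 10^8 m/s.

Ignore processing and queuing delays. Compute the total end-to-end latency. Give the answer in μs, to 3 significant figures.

32.2 μs

Transmission delays (L/R per hop): 4.85437, 19.2308, 7.75194 μs; sum = 31.8371 μs.
Propagation delays (d/s per hop): 0.0273333, 0.0283333, 0.33 μs; sum = 0.385667 μs.
End-to-end = 32.2 μs.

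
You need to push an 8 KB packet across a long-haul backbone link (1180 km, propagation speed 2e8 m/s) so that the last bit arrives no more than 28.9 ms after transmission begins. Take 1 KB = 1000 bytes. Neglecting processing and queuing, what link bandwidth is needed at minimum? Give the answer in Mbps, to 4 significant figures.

L = 64000 bits.
Propagation delay = 1180000 / 200000000 = 5.9 ms.
Transmission budget = 28.9 − 5.9 = 23 ms.
R ≥ L / t_tx = 64000 bits / 0.023 s = 2.783 Mbps.

2.783 Mbps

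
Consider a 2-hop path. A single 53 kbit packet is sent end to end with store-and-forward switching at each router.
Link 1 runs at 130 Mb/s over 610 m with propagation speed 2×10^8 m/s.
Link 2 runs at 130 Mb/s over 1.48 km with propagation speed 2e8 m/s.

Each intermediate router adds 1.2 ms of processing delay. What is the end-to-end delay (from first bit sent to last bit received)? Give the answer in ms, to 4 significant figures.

2.026 ms

L = 53000 bits.
Transmission delay per hop = L/R = 53000/130000000 = 0.407692 ms; 2 hops → 0.815385 ms.
Propagation delays (d/s per hop): 0.00305, 0.0074 ms; sum = 0.01045 ms.
Processing at 1 router(s): 1 × 1.2 ms = 1.2 ms.
End-to-end = 2.026 ms.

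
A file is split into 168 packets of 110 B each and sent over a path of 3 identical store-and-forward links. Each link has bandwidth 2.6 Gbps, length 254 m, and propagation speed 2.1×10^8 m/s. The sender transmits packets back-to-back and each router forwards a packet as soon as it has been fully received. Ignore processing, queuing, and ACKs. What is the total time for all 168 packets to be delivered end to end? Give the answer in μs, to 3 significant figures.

Per-hop transmission t_tx = L/R = 880/2600000000 = 0.338462 μs.
Per-hop propagation t_prop = 254/210000000 = 1.20952 μs.
Pipeline fill: first packet needs 3·t_tx to clear all hops; remaining 167 packets each add one t_tx.
Total = (3+168-1)·t_tx + 3·t_prop = 170·0.338462 + 3·1.20952 = 61.2 μs.

61.2 μs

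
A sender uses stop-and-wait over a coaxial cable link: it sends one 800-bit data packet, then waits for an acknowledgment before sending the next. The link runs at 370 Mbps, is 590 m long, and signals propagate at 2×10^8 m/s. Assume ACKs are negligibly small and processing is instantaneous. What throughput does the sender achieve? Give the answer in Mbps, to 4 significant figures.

99.23 Mbps

t_tx = L/R = 800/370000000 = 2.16216e-06 s.
t_prop = 590/200000000 = 2.95e-06 s; RTT = 5.9e-06 s.
Cycle = t_tx + RTT = 8.06216e-06 s.
Throughput = L / cycle = 800 / 8.06216e-06 = 99.23 Mbps.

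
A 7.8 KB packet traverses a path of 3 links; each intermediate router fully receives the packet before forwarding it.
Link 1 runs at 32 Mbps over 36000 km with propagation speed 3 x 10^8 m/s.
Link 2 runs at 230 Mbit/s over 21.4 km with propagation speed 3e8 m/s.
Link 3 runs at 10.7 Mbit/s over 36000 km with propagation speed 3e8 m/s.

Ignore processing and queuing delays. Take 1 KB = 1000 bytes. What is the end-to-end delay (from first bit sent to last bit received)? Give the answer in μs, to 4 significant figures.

L = 62400 bits.
Transmission delays (L/R per hop): 1950, 271.304, 5831.78 μs; sum = 8053.08 μs.
Propagation delays (d/s per hop): 120000, 71.3333, 120000 μs; sum = 240071 μs.
End-to-end = 248100 μs.

248100 μs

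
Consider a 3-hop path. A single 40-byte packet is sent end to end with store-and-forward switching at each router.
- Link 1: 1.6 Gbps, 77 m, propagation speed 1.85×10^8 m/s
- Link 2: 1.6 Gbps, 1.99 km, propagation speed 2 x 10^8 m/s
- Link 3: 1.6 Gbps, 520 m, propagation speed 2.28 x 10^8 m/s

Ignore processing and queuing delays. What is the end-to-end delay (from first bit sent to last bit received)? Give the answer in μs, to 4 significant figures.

13.25 μs

L = 40 × 8 = 320 bits.
Transmission delay per hop = L/R = 320/1600000000 = 0.2 μs; 3 hops → 0.6 μs.
Propagation delays (d/s per hop): 0.416216, 9.95, 2.2807 μs; sum = 12.6469 μs.
End-to-end = 13.25 μs.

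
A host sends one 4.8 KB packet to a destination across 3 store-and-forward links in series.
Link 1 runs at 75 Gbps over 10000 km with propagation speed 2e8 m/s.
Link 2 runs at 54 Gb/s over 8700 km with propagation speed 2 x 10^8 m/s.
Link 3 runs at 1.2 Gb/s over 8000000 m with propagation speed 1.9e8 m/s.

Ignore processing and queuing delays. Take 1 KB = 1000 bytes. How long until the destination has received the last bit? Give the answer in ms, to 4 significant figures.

135.6 ms

L = 38400 bits.
Transmission delays (L/R per hop): 0.000512, 0.000711111, 0.032 ms; sum = 0.0332231 ms.
Propagation delays (d/s per hop): 50, 43.5, 42.1053 ms; sum = 135.605 ms.
End-to-end = 135.6 ms.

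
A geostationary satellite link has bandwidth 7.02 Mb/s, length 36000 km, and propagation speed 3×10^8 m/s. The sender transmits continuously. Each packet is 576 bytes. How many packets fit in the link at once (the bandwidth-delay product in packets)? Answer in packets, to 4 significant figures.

182.8 packets

Propagation delay = 36000000 / 300000000 = 0.12 s.
BDP = R × t_prop = 7020000 × 0.12 = 842400 bits.
In packets of 4608 bits: 182.8 packets.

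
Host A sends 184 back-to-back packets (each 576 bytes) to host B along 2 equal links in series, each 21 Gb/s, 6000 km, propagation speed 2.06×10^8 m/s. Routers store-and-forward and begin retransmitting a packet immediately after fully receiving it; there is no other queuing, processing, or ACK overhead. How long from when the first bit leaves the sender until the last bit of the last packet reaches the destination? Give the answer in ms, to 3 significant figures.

Per-hop transmission t_tx = L/R = 4608/21000000000 = 0.000219429 ms.
Per-hop propagation t_prop = 6000000/206000000 = 29.1262 ms.
Pipeline fill: first packet needs 2·t_tx to clear all hops; remaining 183 packets each add one t_tx.
Total = (2+184-1)·t_tx + 2·t_prop = 185·0.000219429 + 2·29.1262 = 58.3 ms.

58.3 ms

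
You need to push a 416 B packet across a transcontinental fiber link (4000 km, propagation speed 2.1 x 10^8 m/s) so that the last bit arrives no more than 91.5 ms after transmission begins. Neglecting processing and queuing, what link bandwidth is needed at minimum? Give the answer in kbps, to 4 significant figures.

L = 3328 bits.
Propagation delay = 4000000 / 210000000 = 19.0476 ms.
Transmission budget = 91.5 − 19.0476 = 72.4524 ms.
R ≥ L / t_tx = 3328 bits / 0.0724524 s = 45.93 kbps.

45.93 kbps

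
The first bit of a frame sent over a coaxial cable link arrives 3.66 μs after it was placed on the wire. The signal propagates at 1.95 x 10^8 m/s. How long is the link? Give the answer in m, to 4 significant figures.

713.7 m

d = s × t_prop = 195000000 × 3.66e-06 = 713.7 m.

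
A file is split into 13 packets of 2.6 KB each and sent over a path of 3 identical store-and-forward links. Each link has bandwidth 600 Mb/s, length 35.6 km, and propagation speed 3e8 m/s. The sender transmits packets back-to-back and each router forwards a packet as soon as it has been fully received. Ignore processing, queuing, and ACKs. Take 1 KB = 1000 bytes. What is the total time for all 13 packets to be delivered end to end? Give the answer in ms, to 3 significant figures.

Per-hop transmission t_tx = L/R = 20800/600000000 = 0.0346667 ms.
Per-hop propagation t_prop = 35600/300000000 = 0.118667 ms.
Pipeline fill: first packet needs 3·t_tx to clear all hops; remaining 12 packets each add one t_tx.
Total = (3+13-1)·t_tx + 3·t_prop = 15·0.0346667 + 3·0.118667 = 0.876 ms.

0.876 ms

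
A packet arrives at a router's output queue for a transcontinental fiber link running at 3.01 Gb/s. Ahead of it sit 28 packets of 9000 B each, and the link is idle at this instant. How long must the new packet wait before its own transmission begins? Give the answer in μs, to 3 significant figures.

670 μs

Each queued packet: L/R = 72000/3010000000 = 23.9203 μs.
28 queued → 669.767 μs.
Queuing delay = 670 μs.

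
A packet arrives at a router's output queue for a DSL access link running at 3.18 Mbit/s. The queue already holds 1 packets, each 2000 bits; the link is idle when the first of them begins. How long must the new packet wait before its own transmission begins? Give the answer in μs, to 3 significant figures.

Each queued packet: L/R = 2000/3180000 = 628.931 μs.
1 queued → 628.931 μs.
Queuing delay = 629 μs.

629 μs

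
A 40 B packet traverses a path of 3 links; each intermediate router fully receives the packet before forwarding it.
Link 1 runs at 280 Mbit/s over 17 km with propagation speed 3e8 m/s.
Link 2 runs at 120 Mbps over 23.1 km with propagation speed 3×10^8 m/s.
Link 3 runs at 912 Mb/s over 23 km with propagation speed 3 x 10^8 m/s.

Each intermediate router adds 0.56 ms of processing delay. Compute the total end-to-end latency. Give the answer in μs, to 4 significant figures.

L = 40 × 8 = 320 bits.
Transmission delays (L/R per hop): 1.14286, 2.66667, 0.350877 μs; sum = 4.1604 μs.
Propagation delays (d/s per hop): 56.6667, 77, 76.6667 μs; sum = 210.333 μs.
Processing at 2 router(s): 2 × 0.56 ms = 1120 μs.
End-to-end = 1334 μs.

1334 μs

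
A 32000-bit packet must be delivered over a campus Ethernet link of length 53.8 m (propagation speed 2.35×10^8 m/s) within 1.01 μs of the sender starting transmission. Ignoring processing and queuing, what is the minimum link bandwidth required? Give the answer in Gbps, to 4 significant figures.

40.97 Gbps

Propagation delay = 53.8 / 235000000 = 0.228936 μs.
Transmission budget = 1.01 − 0.228936 = 0.781064 μs.
R ≥ L / t_tx = 32000 bits / 7.81064e-07 s = 40.97 Gbps.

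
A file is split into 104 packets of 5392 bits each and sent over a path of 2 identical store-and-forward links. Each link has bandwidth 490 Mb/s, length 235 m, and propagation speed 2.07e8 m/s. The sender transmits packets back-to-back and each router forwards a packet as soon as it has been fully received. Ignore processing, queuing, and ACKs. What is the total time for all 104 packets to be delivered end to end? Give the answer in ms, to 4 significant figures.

1.158 ms

Per-hop transmission t_tx = L/R = 5392/490000000 = 0.0110041 ms.
Per-hop propagation t_prop = 235/2.07e+08 = 0.00113527 ms.
Pipeline fill: first packet needs 2·t_tx to clear all hops; remaining 103 packets each add one t_tx.
Total = (2+104-1)·t_tx + 2·t_prop = 105·0.0110041 + 2·0.00113527 = 1.158 ms.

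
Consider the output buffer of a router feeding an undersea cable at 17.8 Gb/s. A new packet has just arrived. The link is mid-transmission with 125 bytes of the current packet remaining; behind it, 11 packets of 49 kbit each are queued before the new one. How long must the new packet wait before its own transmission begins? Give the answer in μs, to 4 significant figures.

30.34 μs

Each queued packet: L/R = 49000/17800000000 = 2.75281 μs.
11 queued → 30.2809 μs.
Plus remaining 1000 bits of current packet: 0.0561798 μs.
Queuing delay = 30.34 μs.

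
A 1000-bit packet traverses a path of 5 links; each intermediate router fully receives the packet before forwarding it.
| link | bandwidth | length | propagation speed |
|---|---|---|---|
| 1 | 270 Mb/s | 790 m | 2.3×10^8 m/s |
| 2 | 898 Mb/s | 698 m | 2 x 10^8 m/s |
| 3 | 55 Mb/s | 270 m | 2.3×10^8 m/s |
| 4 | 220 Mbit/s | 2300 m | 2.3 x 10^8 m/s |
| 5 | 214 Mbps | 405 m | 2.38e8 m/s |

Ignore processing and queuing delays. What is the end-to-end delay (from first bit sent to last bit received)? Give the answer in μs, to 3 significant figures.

Transmission delays (L/R per hop): 3.7037, 1.11359, 18.1818, 4.54545, 4.6729 μs; sum = 32.2175 μs.
Propagation delays (d/s per hop): 3.43478, 3.49, 1.17391, 10, 1.70168 μs; sum = 19.8004 μs.
End-to-end = 52.0 μs.

52.0 μs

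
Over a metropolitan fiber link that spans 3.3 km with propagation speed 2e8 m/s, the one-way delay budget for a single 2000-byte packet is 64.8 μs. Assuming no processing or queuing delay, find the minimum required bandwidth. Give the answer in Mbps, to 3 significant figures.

L = 16000 bits.
Propagation delay = 3300 / 200000000 = 16.5 μs.
Transmission budget = 64.8 − 16.5 = 48.3 μs.
R ≥ L / t_tx = 16000 bits / 4.83e-05 s = 331 Mbps.

331 Mbps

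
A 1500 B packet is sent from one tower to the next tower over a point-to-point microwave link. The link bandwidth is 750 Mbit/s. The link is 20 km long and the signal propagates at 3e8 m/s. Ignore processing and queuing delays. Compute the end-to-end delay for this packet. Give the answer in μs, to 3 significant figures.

82.7 μs

L = 1500 × 8 = 12000 bits.
Transmission delay = L/R = 12000 / 750000000 = 16 μs.
Propagation delay = d/s = 20000 m / 300000000 m/s = 66.6667 μs.
Total = 82.7 μs.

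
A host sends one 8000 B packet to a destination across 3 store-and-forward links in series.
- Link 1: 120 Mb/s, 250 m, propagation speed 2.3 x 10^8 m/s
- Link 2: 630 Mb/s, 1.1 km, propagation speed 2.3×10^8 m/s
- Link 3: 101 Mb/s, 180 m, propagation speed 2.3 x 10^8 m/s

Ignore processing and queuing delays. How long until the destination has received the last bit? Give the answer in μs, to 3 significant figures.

1280 μs

L = 8000 × 8 = 64000 bits.
Transmission delays (L/R per hop): 533.333, 101.587, 633.663 μs; sum = 1268.58 μs.
Propagation delays (d/s per hop): 1.08696, 4.78261, 0.782609 μs; sum = 6.65217 μs.
End-to-end = 1280 μs.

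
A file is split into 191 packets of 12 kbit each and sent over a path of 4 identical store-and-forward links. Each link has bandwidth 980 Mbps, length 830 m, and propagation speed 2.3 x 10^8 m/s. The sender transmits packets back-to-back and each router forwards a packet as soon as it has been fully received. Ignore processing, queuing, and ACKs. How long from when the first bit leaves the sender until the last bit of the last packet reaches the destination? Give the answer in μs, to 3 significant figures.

2390 μs

Per-hop transmission t_tx = L/R = 12000/980000000 = 12.2449 μs.
Per-hop propagation t_prop = 830/2.3e+08 = 3.6087 μs.
Pipeline fill: first packet needs 4·t_tx to clear all hops; remaining 190 packets each add one t_tx.
Total = (4+191-1)·t_tx + 4·t_prop = 194·12.2449 + 4·3.6087 = 2390 μs.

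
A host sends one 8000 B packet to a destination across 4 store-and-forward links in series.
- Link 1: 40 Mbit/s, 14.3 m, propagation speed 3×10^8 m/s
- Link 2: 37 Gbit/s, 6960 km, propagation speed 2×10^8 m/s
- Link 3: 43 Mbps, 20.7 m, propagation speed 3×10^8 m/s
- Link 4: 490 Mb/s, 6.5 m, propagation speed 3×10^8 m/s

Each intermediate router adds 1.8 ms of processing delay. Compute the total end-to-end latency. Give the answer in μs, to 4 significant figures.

L = 8000 × 8 = 64000 bits.
Transmission delays (L/R per hop): 1600, 1.72973, 1488.37, 130.612 μs; sum = 3220.71 μs.
Propagation delays (d/s per hop): 0.0476667, 34800, 0.069, 0.0216667 μs; sum = 34800.1 μs.
Processing at 3 router(s): 3 × 1.8 ms = 5400 μs.
End-to-end = 43420 μs.

43420 μs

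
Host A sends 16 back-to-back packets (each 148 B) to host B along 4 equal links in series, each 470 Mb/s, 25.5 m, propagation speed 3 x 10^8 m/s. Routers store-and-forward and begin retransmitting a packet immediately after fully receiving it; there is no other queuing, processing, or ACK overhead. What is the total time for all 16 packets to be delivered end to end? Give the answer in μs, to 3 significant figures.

48.2 μs

Per-hop transmission t_tx = L/R = 1184/470000000 = 2.51915 μs.
Per-hop propagation t_prop = 25.5/300000000 = 0.085 μs.
Pipeline fill: first packet needs 4·t_tx to clear all hops; remaining 15 packets each add one t_tx.
Total = (4+16-1)·t_tx + 4·t_prop = 19·2.51915 + 4·0.085 = 48.2 μs.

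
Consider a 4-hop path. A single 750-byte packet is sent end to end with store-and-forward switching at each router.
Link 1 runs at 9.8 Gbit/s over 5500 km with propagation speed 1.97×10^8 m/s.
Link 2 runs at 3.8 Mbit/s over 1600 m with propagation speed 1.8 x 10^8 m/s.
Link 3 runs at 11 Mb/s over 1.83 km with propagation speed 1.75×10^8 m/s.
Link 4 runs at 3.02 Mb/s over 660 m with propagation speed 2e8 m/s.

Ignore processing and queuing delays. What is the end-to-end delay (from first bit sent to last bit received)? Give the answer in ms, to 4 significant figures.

L = 750 × 8 = 6000 bits.
Transmission delays (L/R per hop): 0.000612245, 1.57895, 0.545455, 1.98675 ms; sum = 4.11177 ms.
Propagation delays (d/s per hop): 27.9188, 0.00888889, 0.0104571, 0.0033 ms; sum = 27.9414 ms.
End-to-end = 32.05 ms.

32.05 ms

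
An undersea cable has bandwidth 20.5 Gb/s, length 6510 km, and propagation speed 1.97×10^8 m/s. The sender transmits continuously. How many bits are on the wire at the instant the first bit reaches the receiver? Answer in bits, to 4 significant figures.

677400000 bits

Propagation delay = 6510000 / 197000000 = 0.0330457 s.
BDP = R × t_prop = 20500000000 × 0.0330457 = 677437000 bits.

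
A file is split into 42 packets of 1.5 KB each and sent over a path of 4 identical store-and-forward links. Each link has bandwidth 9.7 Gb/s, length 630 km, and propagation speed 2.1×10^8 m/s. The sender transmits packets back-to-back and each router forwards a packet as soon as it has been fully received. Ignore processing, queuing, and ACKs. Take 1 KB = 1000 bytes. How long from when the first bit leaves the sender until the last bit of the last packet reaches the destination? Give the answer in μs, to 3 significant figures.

12100 μs

Per-hop transmission t_tx = L/R = 12000/9700000000 = 1.23711 μs.
Per-hop propagation t_prop = 630000/210000000 = 3000 μs.
Pipeline fill: first packet needs 4·t_tx to clear all hops; remaining 41 packets each add one t_tx.
Total = (4+42-1)·t_tx + 4·t_prop = 45·1.23711 + 4·3000 = 12100 μs.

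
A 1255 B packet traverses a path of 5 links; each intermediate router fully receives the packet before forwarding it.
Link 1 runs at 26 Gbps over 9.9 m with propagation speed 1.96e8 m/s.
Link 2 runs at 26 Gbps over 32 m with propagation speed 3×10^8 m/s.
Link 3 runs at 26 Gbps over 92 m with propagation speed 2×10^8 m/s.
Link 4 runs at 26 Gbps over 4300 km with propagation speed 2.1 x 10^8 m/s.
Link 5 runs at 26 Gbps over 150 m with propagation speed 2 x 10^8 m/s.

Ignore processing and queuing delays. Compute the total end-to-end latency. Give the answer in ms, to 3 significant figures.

20.5 ms

L = 1255 × 8 = 10040 bits.
Transmission delay per hop = L/R = 10040/26000000000 = 0.000386154 ms; 5 hops → 0.00193077 ms.
Propagation delays (d/s per hop): 5.05102e-05, 0.000106667, 0.00046, 20.4762, 0.00075 ms; sum = 20.4776 ms.
End-to-end = 20.5 ms.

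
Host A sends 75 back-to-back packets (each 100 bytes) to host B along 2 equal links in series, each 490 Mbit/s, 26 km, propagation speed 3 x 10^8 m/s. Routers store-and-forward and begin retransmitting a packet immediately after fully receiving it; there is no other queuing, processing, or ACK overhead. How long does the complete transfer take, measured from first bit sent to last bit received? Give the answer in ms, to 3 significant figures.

0.297 ms

Per-hop transmission t_tx = L/R = 800/490000000 = 0.00163265 ms.
Per-hop propagation t_prop = 26000/300000000 = 0.0866667 ms.
Pipeline fill: first packet needs 2·t_tx to clear all hops; remaining 74 packets each add one t_tx.
Total = (2+75-1)·t_tx + 2·t_prop = 76·0.00163265 + 2·0.0866667 = 0.297 ms.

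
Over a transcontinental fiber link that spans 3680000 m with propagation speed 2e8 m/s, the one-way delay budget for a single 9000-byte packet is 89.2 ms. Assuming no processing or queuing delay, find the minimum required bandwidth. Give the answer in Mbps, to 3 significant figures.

L = 72000 bits.
Propagation delay = 3680000 / 200000000 = 18.4 ms.
Transmission budget = 89.2 − 18.4 = 70.8 ms.
R ≥ L / t_tx = 72000 bits / 0.0708 s = 1.02 Mbps.

1.02 Mbps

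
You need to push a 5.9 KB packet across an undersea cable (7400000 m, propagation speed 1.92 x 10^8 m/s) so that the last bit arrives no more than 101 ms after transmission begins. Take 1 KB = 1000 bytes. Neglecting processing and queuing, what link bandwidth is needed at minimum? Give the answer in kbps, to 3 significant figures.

756 kbps

L = 47200 bits.
Propagation delay = 7400000 / 192000000 = 38.5417 ms.
Transmission budget = 101 − 38.5417 = 62.4583 ms.
R ≥ L / t_tx = 47200 bits / 0.0624583 s = 756 kbps.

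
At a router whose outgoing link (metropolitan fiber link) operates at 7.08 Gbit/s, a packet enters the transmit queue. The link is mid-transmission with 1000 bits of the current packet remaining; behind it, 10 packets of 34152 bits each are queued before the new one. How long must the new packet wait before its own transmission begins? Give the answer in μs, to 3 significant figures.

48.4 μs

Each queued packet: L/R = 34152/7080000000 = 4.82373 μs.
10 queued → 48.2373 μs.
Plus remaining 1000 bits of current packet: 0.141243 μs.
Queuing delay = 48.4 μs.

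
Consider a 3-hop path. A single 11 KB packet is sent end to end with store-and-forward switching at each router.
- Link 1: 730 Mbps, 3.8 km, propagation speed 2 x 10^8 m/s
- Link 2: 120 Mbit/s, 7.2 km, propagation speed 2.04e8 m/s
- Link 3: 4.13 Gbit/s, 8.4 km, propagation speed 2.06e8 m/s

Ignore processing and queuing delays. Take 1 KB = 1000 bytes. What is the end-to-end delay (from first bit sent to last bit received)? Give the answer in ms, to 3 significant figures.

L = 88000 bits.
Transmission delays (L/R per hop): 0.120548, 0.733333, 0.0213075 ms; sum = 0.875189 ms.
Propagation delays (d/s per hop): 0.019, 0.0352941, 0.0407767 ms; sum = 0.0950708 ms.
End-to-end = 0.970 ms.

0.970 ms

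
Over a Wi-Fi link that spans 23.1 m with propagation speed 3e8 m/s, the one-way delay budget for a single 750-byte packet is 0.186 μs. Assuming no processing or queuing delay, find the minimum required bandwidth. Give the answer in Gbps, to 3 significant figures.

55.0 Gbps

L = 6000 bits.
Propagation delay = 23.1 / 300000000 = 0.077 μs.
Transmission budget = 0.186 − 0.077 = 0.109 μs.
R ≥ L / t_tx = 6000 bits / 1.09e-07 s = 55.0 Gbps.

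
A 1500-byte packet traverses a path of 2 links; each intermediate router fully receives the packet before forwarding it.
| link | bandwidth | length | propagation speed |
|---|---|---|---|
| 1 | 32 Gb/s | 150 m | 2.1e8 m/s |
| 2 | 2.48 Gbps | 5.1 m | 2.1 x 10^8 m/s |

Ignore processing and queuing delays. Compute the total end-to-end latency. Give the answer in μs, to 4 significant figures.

5.952 μs

L = 1500 × 8 = 12000 bits.
Transmission delays (L/R per hop): 0.375, 4.83871 μs; sum = 5.21371 μs.
Propagation delays (d/s per hop): 0.714286, 0.0242857 μs; sum = 0.738571 μs.
End-to-end = 5.952 μs.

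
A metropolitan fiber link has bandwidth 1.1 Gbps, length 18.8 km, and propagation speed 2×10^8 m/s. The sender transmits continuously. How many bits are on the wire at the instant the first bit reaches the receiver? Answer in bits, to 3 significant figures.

Propagation delay = 18800 / 200000000 = 9.4e-05 s.
BDP = R × t_prop = 1100000000 × 9.4e-05 = 103400 bits.

103000 bits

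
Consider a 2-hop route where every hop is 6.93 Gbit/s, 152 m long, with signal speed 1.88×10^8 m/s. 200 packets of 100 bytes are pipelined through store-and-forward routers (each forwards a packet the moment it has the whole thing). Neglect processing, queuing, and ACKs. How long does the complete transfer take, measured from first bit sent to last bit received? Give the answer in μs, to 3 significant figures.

Per-hop transmission t_tx = L/R = 800/6930000000 = 0.11544 μs.
Per-hop propagation t_prop = 152/188000000 = 0.808511 μs.
Pipeline fill: first packet needs 2·t_tx to clear all hops; remaining 199 packets each add one t_tx.
Total = (2+200-1)·t_tx + 2·t_prop = 201·0.11544 + 2·0.808511 = 24.8 μs.

24.8 μs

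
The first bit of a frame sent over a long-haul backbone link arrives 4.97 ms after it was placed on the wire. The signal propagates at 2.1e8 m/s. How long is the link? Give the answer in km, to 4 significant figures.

1044 km

d = s × t_prop = 210000000 × 0.00497 = 1044 km.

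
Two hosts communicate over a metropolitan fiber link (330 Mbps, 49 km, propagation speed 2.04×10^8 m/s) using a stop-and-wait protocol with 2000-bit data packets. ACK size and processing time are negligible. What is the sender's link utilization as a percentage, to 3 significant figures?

t_tx = L/R = 2000/330000000 = 6.06061e-06 s.
t_prop = 49000/204000000 = 0.000240196 s; RTT = 0.000480392 s.
Cycle = t_tx + RTT = 0.000486453 s.
Utilization = t_tx / cycle = 6.06061e-06/0.000486453 = 1.25 %.

1.25 %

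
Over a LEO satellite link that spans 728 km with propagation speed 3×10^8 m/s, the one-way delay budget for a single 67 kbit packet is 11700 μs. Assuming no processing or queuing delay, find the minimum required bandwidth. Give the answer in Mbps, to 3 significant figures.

Propagation delay = 728000 / 300000000 = 2426.67 μs.
Transmission budget = 11700 − 2426.67 = 9273.33 μs.
R ≥ L / t_tx = 67000 bits / 0.00927333 s = 7.23 Mbps.

7.23 Mbps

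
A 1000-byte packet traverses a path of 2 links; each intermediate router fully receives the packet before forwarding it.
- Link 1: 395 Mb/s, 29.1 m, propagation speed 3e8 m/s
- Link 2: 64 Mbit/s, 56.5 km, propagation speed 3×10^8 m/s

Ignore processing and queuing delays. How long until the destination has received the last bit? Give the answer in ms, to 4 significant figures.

0.3337 ms

L = 1000 × 8 = 8000 bits.
Transmission delays (L/R per hop): 0.0202532, 0.125 ms; sum = 0.145253 ms.
Propagation delays (d/s per hop): 9.7e-05, 0.188333 ms; sum = 0.18843 ms.
End-to-end = 0.3337 ms.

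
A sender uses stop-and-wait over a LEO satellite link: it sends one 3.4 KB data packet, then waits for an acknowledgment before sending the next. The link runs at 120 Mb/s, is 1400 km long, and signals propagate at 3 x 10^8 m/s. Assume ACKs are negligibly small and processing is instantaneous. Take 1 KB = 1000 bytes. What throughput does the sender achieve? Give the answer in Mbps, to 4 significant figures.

t_tx = L/R = 27200/120000000 = 0.000226667 s.
t_prop = 1400000/300000000 = 0.00466667 s; RTT = 0.00933333 s.
Cycle = t_tx + RTT = 0.00956 s.
Throughput = L / cycle = 27200 / 0.00956 = 2.845 Mbps.

2.845 Mbps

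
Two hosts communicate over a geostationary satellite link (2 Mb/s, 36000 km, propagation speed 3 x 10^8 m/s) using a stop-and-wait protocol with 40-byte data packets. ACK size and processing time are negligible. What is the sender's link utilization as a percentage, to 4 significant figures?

t_tx = L/R = 320/2000000 = 0.00016 s.
t_prop = 36000000/300000000 = 0.12 s; RTT = 0.24 s.
Cycle = t_tx + RTT = 0.24016 s.
Utilization = t_tx / cycle = 0.00016/0.24016 = 0.06662 %.

0.06662 %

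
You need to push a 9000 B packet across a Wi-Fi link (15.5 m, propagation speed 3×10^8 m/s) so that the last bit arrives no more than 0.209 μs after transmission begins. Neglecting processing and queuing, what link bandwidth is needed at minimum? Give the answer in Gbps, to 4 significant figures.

457.6 Gbps

L = 72000 bits.
Propagation delay = 15.5 / 300000000 = 0.0516667 μs.
Transmission budget = 0.209 − 0.0516667 = 0.157333 μs.
R ≥ L / t_tx = 72000 bits / 1.57333e-07 s = 457.6 Gbps.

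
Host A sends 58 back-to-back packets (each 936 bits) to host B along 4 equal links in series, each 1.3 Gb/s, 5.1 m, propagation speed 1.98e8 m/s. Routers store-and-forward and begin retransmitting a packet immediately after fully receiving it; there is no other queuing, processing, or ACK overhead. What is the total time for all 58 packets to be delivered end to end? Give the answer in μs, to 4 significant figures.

44.02 μs

Per-hop transmission t_tx = L/R = 936/1300000000 = 0.72 μs.
Per-hop propagation t_prop = 5.1/198000000 = 0.0257576 μs.
Pipeline fill: first packet needs 4·t_tx to clear all hops; remaining 57 packets each add one t_tx.
Total = (4+58-1)·t_tx + 4·t_prop = 61·0.72 + 4·0.0257576 = 44.02 μs.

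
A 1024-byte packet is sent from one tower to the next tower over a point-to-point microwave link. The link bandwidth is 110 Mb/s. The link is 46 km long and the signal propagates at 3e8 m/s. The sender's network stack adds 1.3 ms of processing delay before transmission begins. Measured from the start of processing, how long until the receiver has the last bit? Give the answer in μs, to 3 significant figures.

1530 μs

L = 1024 × 8 = 8192 bits.
Transmission delay = L/R = 8192 / 110000000 = 74.4727 μs.
Propagation delay = d/s = 46000 m / 300000000 m/s = 153.333 μs.
Plus processing delay 1.3 ms = 1300 μs.
Total = 1530 μs.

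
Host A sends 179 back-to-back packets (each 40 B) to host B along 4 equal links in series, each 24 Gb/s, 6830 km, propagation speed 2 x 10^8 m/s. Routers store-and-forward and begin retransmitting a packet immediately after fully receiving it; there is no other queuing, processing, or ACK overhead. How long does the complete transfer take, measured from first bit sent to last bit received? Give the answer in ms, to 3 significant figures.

137 ms

Per-hop transmission t_tx = L/R = 320/24000000000 = 1.33333e-05 ms.
Per-hop propagation t_prop = 6830000/200000000 = 34.15 ms.
Pipeline fill: first packet needs 4·t_tx to clear all hops; remaining 178 packets each add one t_tx.
Total = (4+179-1)·t_tx + 4·t_prop = 182·1.33333e-05 + 4·34.15 = 137 ms.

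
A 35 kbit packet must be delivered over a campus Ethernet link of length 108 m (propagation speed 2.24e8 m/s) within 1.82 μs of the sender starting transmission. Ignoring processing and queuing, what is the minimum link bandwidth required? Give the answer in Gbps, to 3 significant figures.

26.2 Gbps

Propagation delay = 108 / 2.24e+08 = 0.482143 μs.
Transmission budget = 1.82 − 0.482143 = 1.33786 μs.
R ≥ L / t_tx = 35000 bits / 1.33786e-06 s = 26.2 Gbps.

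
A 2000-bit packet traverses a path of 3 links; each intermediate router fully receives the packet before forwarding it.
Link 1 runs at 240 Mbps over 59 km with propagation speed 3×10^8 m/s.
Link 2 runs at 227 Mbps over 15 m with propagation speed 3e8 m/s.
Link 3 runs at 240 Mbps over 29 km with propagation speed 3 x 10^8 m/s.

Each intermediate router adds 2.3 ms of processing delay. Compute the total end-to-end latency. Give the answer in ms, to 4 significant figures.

Transmission delays (L/R per hop): 0.00833333, 0.00881057, 0.00833333 ms; sum = 0.0254772 ms.
Propagation delays (d/s per hop): 0.196667, 5e-05, 0.0966667 ms; sum = 0.293383 ms.
Processing at 2 router(s): 2 × 2.3 ms = 4.6 ms.
End-to-end = 4.919 ms.

4.919 ms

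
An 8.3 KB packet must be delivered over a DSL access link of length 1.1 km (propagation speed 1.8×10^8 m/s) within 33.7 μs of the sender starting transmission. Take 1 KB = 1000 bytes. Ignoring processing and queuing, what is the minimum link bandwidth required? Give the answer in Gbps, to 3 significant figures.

L = 66400 bits.
Propagation delay = 1100 / 180000000 = 6.11111 μs.
Transmission budget = 33.7 − 6.11111 = 27.5889 μs.
R ≥ L / t_tx = 66400 bits / 2.75889e-05 s = 2.41 Gbps.

2.41 Gbps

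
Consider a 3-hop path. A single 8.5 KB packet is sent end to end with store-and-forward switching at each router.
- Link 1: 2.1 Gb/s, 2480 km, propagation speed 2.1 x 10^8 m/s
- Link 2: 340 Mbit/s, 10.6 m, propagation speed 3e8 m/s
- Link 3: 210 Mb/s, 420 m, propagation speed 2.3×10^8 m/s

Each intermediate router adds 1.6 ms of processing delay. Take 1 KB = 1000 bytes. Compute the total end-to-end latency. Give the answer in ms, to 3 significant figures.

L = 68000 bits.
Transmission delays (L/R per hop): 0.032381, 0.2, 0.32381 ms; sum = 0.55619 ms.
Propagation delays (d/s per hop): 11.8095, 3.53333e-05, 0.00182609 ms; sum = 11.8114 ms.
Processing at 2 router(s): 2 × 1.6 ms = 3.2 ms.
End-to-end = 15.6 ms.

15.6 ms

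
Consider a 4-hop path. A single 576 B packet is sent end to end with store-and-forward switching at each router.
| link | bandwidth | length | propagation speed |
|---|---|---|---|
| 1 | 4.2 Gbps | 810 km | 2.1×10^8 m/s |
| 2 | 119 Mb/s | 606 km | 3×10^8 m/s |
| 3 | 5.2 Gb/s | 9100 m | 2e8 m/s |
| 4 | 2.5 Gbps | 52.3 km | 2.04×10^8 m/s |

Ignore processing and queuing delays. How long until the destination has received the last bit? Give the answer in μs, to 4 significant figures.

6222 μs

L = 576 × 8 = 4608 bits.
Transmission delays (L/R per hop): 1.09714, 38.7227, 0.886154, 1.8432 μs; sum = 42.5492 μs.
Propagation delays (d/s per hop): 3857.14, 2020, 45.5, 256.373 μs; sum = 6179.02 μs.
End-to-end = 6222 μs.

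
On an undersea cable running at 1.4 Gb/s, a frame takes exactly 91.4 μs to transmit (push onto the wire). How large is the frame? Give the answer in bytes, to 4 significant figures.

L = R × t_tx = 1400000000 b/s × 9.14e-05 s = 127960 bits.
In bytes: 127960 / 8 = 16000 bytes.

16000 bytes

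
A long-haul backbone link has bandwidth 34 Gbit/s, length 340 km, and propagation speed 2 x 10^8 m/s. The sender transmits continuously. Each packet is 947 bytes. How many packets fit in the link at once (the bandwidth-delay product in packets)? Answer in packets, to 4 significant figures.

Propagation delay = 340000 / 200000000 = 0.0017 s.
BDP = R × t_prop = 34000000000 × 0.0017 = 57800000 bits.
In packets of 7576 bits: 7629 packets.

7629 packets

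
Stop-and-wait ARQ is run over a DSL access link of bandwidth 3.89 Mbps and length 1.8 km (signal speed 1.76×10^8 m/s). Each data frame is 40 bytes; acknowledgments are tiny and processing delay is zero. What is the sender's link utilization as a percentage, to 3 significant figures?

80.1 %

t_tx = L/R = 320/3890000 = 8.22622e-05 s.
t_prop = 1800/176000000 = 1.02273e-05 s; RTT = 2.04545e-05 s.
Cycle = t_tx + RTT = 0.000102717 s.
Utilization = t_tx / cycle = 8.22622e-05/0.000102717 = 80.1 %.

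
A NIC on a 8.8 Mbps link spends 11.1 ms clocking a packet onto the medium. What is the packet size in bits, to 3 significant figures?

97700 bits

L = R × t_tx = 8800000 b/s × 0.0111 s = 97680 bits.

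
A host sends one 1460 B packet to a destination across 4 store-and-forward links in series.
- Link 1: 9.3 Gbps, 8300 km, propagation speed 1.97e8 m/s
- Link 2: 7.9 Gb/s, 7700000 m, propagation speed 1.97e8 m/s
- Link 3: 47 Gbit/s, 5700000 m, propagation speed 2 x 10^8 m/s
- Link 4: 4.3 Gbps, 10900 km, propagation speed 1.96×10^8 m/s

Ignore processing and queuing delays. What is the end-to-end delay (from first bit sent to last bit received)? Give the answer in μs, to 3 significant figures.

L = 1460 × 8 = 11680 bits.
Transmission delays (L/R per hop): 1.25591, 1.47848, 0.248511, 2.71628 μs; sum = 5.69918 μs.
Propagation delays (d/s per hop): 42132, 39086.3, 28500, 55612.2 μs; sum = 165331 μs.
End-to-end = 165000 μs.

165000 μs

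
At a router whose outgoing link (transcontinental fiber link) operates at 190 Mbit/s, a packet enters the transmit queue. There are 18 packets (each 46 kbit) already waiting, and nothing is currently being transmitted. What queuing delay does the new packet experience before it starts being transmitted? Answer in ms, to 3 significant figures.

Each queued packet: L/R = 46000/190000000 = 0.242105 ms.
18 queued → 4.35789 ms.
Queuing delay = 4.36 ms.

4.36 ms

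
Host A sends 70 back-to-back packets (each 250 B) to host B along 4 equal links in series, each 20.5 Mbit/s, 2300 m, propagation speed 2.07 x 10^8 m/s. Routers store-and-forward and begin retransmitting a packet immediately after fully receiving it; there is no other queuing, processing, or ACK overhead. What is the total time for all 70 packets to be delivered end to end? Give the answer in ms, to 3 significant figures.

7.17 ms

Per-hop transmission t_tx = L/R = 2000/20500000 = 0.097561 ms.
Per-hop propagation t_prop = 2300/2.07e+08 = 0.0111111 ms.
Pipeline fill: first packet needs 4·t_tx to clear all hops; remaining 69 packets each add one t_tx.
Total = (4+70-1)·t_tx + 4·t_prop = 73·0.097561 + 4·0.0111111 = 7.17 ms.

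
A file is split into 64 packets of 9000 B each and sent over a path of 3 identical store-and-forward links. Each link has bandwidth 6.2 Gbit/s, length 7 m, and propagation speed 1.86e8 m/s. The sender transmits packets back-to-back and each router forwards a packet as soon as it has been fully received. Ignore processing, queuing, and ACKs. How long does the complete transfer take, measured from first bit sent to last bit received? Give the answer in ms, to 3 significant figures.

0.767 ms

Per-hop transmission t_tx = L/R = 72000/6200000000 = 0.0116129 ms.
Per-hop propagation t_prop = 7/186000000 = 3.76344e-05 ms.
Pipeline fill: first packet needs 3·t_tx to clear all hops; remaining 63 packets each add one t_tx.
Total = (3+64-1)·t_tx + 3·t_prop = 66·0.0116129 + 3·3.76344e-05 = 0.767 ms.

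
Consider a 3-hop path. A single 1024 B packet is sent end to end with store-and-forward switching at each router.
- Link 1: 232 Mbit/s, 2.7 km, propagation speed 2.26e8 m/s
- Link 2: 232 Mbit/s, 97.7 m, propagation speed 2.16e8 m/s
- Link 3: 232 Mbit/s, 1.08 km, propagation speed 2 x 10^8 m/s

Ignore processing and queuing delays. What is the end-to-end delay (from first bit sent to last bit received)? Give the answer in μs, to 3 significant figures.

124 μs

L = 1024 × 8 = 8192 bits.
Transmission delay per hop = L/R = 8192/232000000 = 35.3103 μs; 3 hops → 105.931 μs.
Propagation delays (d/s per hop): 11.9469, 0.452315, 5.4 μs; sum = 17.7992 μs.
End-to-end = 124 μs.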